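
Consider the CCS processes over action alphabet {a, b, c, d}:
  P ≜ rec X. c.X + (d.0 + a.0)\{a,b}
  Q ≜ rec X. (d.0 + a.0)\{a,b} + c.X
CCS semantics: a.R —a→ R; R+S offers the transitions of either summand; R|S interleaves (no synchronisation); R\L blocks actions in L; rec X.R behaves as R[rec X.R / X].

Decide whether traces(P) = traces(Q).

P's transition system — 2 states:
  p0 = rec X. c.X + (d.0 + a.0)\{a,b} has moves =c=> p0, =d=> p1
  p1 = 0\{a,b} has moves ∅
Q's transition system — 2 states:
  q0 = rec X. (d.0 + a.0)\{a,b} + c.X has moves =c=> q0, =d=> q1
  q1 = 0\{a,b} has moves ∅
Coarsest stable partition (strong bisimilarity classes):
  B0 = {p0, q0}
  B1 = {p1, q1}
p0 ∈ B0, q0 ∈ B0 → same block
Bisimilar ⇒ trace-equivalent.

traces(P) = traces(Q)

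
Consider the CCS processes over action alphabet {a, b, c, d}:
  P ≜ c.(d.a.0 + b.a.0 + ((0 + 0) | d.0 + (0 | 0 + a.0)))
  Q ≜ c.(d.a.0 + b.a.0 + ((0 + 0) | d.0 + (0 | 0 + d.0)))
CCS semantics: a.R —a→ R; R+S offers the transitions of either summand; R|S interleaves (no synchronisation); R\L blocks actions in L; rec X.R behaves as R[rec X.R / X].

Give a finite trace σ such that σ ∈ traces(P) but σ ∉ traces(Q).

ca

P's transition system — 5 states:
  s0 = c.(d.a.0 + b.a.0 + ((0 + 0) | d.0 + (0 | 0 + a.0))) has moves =c=> s1
  s1 = d.a.0 + b.a.0 + ((0 + 0) | d.0 + (0 | 0 + a.0)) has moves =a=> s2, =b=> s3, =d=> s3, =d=> s4
  s2 = 0 has moves (no moves)
  s3 = a.0 has moves =a=> s2
  s4 = (0 + 0) | 0 has moves (no moves)
Q's transition system — 5 states:
  t0 = c.(d.a.0 + b.a.0 + ((0 + 0) | d.0 + (0 | 0 + d.0))) has moves =c=> t1
  t1 = d.a.0 + b.a.0 + ((0 + 0) | d.0 + (0 | 0 + d.0)) has moves =b=> t2, =d=> t2, =d=> t3, =d=> t4
  t2 = a.0 has moves =a=> t4
  t3 = (0 + 0) | 0 has moves (no moves)
  t4 = 0 has moves (no moves)
Trace ⟨ca⟩ through P, begin at {s0}:
  step 1 (c): {s1}
  step 2 (a): {s2}
  ✓ P
Trace ⟨ca⟩ through Q, begin at {t0}:
  step 1 (c): {t1}
  step 2 (a): ∅ (Q stuck)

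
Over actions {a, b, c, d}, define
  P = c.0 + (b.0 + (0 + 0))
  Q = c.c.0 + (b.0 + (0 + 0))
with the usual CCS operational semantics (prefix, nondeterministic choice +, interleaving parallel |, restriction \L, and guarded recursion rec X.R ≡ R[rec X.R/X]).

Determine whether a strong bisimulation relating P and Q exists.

Reachable graph of P (2 states):
  m0 = c.0 + (b.0 + (0 + 0)) → --b--▸ m1, --c--▸ m1
  m1 = 0 → ·
Reachable graph of Q (3 states):
  n0 = c.c.0 + (b.0 + (0 + 0)) → --b--▸ n1, --c--▸ n2
  n1 = 0 → ·
  n2 = c.0 → --c--▸ n1
Partition-refinement fixed point:
  B0 = {m0}
  B1 = {m1, n1}
  B2 = {n0}
  B3 = {n2}
m0 ∈ B0, n0 ∈ B2 → different blocks

P ≁ Q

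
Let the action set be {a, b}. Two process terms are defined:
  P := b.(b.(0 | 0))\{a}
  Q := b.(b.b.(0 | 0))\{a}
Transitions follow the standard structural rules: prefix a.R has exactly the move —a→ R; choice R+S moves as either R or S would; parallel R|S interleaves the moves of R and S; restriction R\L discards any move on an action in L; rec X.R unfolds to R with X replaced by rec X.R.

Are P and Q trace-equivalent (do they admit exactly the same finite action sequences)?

P's transition system — 3 states:
  u0 = b.(b.(0 | 0))\{a} ⊢ =b=> u1
  u1 = (b.(0 | 0))\{a} ⊢ =b=> u2
  u2 = (0 | 0)\{a} ⊢ deadlocked
Q's transition system — 4 states:
  v0 = b.(b.b.(0 | 0))\{a} ⊢ =b=> v1
  v1 = (b.b.(0 | 0))\{a} ⊢ =b=> v2
  v2 = (b.(0 | 0))\{a} ⊢ =b=> v3
  v3 = (0 | 0)\{a} ⊢ deadlocked
Run σ = ⟨bbb⟩ on Q: start {v0}
  step 1 (b): {v1}
  step 2 (b): {v2}
  step 3 (b): {v3}
  — Q admits the full trace.
Run σ = ⟨bbb⟩ on P: start {u0}
  step 1 (b): {u1}
  step 2 (b): {u2}
  step 3 (b): ∅ (P stuck)

trace-distinct — witness ⟨bbb⟩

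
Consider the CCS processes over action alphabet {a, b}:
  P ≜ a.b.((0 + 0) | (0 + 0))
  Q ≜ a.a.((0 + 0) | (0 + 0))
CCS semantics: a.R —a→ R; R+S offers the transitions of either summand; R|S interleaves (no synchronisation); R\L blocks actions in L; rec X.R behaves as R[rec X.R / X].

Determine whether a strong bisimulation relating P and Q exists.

NO

Reachable graph of P (3 states):
  s0 = a.b.((0 + 0) | (0 + 0)) has moves --a--▸ s1
  s1 = b.((0 + 0) | (0 + 0)) has moves --b--▸ s2
  s2 = (0 + 0) | (0 + 0) has moves stopped
Reachable graph of Q (3 states):
  t0 = a.a.((0 + 0) | (0 + 0)) has moves --a--▸ t1
  t1 = a.((0 + 0) | (0 + 0)) has moves --a--▸ t2
  t2 = (0 + 0) | (0 + 0) has moves stopped
Partition-refinement fixed point:
  B0 = {s0}
  B1 = {s1}
  B2 = {s2, t2}
  B3 = {t0}
  B4 = {t1}
s0 ∈ B0, t0 ∈ B3 → different blocks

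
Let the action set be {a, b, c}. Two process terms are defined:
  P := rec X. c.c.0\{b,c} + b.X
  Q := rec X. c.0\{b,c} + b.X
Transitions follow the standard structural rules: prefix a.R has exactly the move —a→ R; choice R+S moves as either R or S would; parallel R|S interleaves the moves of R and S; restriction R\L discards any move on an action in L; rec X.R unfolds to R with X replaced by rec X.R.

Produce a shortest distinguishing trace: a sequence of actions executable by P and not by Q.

cc

LTS(P): 3 reachable states
  u0 = rec X. c.c.0\{b,c} + b.X | =b=> u0, =c=> u1
  u1 = c.0\{b,c} | =c=> u2
  u2 = 0\{b,c} | (no moves)
LTS(Q): 2 reachable states
  v0 = rec X. c.0\{b,c} + b.X | =b=> v0, =c=> v1
  v1 = 0\{b,c} | (no moves)
Executing cc from P (initial set {u0}):
  after c @ step 1: {u1}
  after c @ step 2: {u2}
  P completes σ.
Executing cc from Q (initial set {v0}):
  after c @ step 1: {v1}
  after c @ step 2: ∅  — Q cannot continue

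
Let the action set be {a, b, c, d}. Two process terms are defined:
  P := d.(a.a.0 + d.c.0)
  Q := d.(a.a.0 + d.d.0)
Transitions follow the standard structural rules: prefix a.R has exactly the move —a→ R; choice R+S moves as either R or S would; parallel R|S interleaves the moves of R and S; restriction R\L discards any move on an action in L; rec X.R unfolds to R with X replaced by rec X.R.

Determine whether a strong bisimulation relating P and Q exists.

not bisimilar

LTS(P): 5 reachable states
  m0 = d.(a.a.0 + d.c.0) → —d→ m1
  m1 = a.a.0 + d.c.0 → —a→ m2, —d→ m3
  m2 = a.0 → —a→ m4
  m3 = c.0 → —c→ m4
  m4 = 0 → (no moves)
LTS(Q): 5 reachable states
  n0 = d.(a.a.0 + d.d.0) → —d→ n1
  n1 = a.a.0 + d.d.0 → —a→ n2, —d→ n3
  n2 = a.0 → —a→ n4
  n3 = d.0 → —d→ n4
  n4 = 0 → (no moves)
Partition-refinement fixed point:
  B0 = {m0}
  B1 = {m1}
  B2 = {m3}
  B3 = {m4, n4}
  B4 = {m2, n2}
  B5 = {n0}
  B6 = {n1}
  B7 = {n3}
m0 ∈ B0, n0 ∈ B5 → different blocks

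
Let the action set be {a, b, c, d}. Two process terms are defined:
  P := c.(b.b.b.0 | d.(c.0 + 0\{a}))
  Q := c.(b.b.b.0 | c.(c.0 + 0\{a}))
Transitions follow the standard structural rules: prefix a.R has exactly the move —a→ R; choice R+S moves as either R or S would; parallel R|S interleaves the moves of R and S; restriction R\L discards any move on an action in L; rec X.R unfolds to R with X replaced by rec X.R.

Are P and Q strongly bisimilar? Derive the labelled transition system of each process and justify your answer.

Reachable graph of P (13 states):
  s0 = c.(b.b.b.0 | d.(c.0 + 0\{a})) | --c--▸ s1
  s1 = b.b.b.0 | d.(c.0 + 0\{a}) | --b--▸ s2, --d--▸ s3
  s2 = b.b.0 | d.(c.0 + 0\{a}) | --b--▸ s4, --d--▸ s5
  s3 = b.b.b.0 | (c.0 + 0\{a}) | --b--▸ s5, --c--▸ s6
  s4 = b.0 | d.(c.0 + 0\{a}) | --b--▸ s7, --d--▸ s8
  s5 = b.b.0 | (c.0 + 0\{a}) | --b--▸ s8, --c--▸ s9
  s6 = b.b.b.0 | 0 | --b--▸ s9
  s7 = 0 | d.(c.0 + 0\{a}) | --d--▸ s10
  s8 = b.0 | (c.0 + 0\{a}) | --b--▸ s10, --c--▸ s11
  s9 = b.b.0 | 0 | --b--▸ s11
  s10 = 0 | (c.0 + 0\{a}) | --c--▸ s12
  s11 = b.0 | 0 | --b--▸ s12
  s12 = 0 | 0 | stopped
Reachable graph of Q (13 states):
  t0 = c.(b.b.b.0 | c.(c.0 + 0\{a})) | --c--▸ t1
  t1 = b.b.b.0 | c.(c.0 + 0\{a}) | --b--▸ t2, --c--▸ t3
  t2 = b.b.0 | c.(c.0 + 0\{a}) | --b--▸ t4, --c--▸ t5
  t3 = b.b.b.0 | (c.0 + 0\{a}) | --b--▸ t5, --c--▸ t6
  t4 = b.0 | c.(c.0 + 0\{a}) | --b--▸ t7, --c--▸ t8
  t5 = b.b.0 | (c.0 + 0\{a}) | --b--▸ t8, --c--▸ t9
  t6 = b.b.b.0 | 0 | --b--▸ t9
  t7 = 0 | c.(c.0 + 0\{a}) | --c--▸ t10
  t8 = b.0 | (c.0 + 0\{a}) | --b--▸ t10, --c--▸ t11
  t9 = b.b.0 | 0 | --b--▸ t11
  t10 = 0 | (c.0 + 0\{a}) | --c--▸ t12
  t11 = b.0 | 0 | --b--▸ t12
  t12 = 0 | 0 | stopped
Bisimilarity quotient blocks:
  B0 = {s0}
  B1 = {s1}
  B2 = {s2}
  B3 = {s4}
  B4 = {s8, t8}
  B5 = {s11, t11}
  B6 = {s12, t12}
  B7 = {s10, t10}
  B8 = {s7}
  B9 = {s5, t5}
  B10 = {s9, t9}
  B11 = {s3, t3}
  B12 = {s6, t6}
  B13 = {t0}
  B14 = {t1}
  B15 = {t2}
  B16 = {t4}
  B17 = {t7}
s0 ∈ B0, t0 ∈ B13 → different blocks

NO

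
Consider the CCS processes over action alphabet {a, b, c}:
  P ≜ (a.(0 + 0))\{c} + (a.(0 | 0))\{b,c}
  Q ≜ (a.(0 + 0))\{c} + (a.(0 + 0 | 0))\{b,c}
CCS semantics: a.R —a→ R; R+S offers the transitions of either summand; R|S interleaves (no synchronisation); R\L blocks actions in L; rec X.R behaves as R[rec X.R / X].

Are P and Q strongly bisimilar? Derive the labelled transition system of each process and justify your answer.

bisimilar

P's transition system — 3 states:
  m0 = (a.(0 + 0))\{c} + (a.(0 | 0))\{b,c} → —a→ m1, —a→ m2
  m1 = (0 + 0)\{c} → ·
  m2 = (0 | 0)\{b,c} → ·
Q's transition system — 3 states:
  n0 = (a.(0 + 0))\{c} + (a.(0 + 0 | 0))\{b,c} → —a→ n1, —a→ n2
  n1 = (0 + 0 | 0)\{b,c} → ·
  n2 = (0 + 0)\{c} → ·
Partition-refinement fixed point:
  B0 = {m0, n0}
  B1 = {m1, m2, n1, n2}
m0 ∈ B0, n0 ∈ B0 → same block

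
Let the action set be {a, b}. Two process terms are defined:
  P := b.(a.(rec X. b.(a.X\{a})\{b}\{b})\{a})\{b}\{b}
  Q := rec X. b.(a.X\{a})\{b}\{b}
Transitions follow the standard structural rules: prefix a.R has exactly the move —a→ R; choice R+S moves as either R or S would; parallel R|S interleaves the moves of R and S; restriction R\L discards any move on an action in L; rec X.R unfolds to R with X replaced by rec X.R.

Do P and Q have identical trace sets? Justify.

P's transition system — 3 states:
  p0 = b.(a.(rec X. b.(a.X\{a})\{b}\{b})\{a})\{b}\{b} ⊢ ··b··> p1
  p1 = (a.(rec X. b.(a.X\{a})\{b}\{b})\{a})\{b}\{b} ⊢ ··a··> p2
  p2 = (rec X. b.(a.X\{a})\{b}\{b})\{a}\{b}\{b} ⊢ deadlocked
Q's transition system — 3 states:
  q0 = rec X. b.(a.X\{a})\{b}\{b} ⊢ ··b··> q1
  q1 = (a.(rec X. b.(a.X\{a})\{b}\{b})\{a})\{b}\{b} ⊢ ··a··> q2
  q2 = (rec X. b.(a.X\{a})\{b}\{b})\{a}\{b}\{b} ⊢ deadlocked
Partition-refinement fixed point:
  B0 = {p0, q0}
  B1 = {p1, q1}
  B2 = {p2, q2}
p0 ∈ B0, q0 ∈ B0 → same block
Bisimilar ⇒ trace-equivalent.

traces(P) = traces(Q)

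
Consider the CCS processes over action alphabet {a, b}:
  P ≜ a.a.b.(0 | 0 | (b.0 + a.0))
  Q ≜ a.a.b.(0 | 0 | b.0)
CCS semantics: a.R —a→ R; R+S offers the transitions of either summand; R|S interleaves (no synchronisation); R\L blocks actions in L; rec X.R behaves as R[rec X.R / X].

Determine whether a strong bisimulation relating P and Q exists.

P ≁ Q

Reachable graph of P (5 states):
  u0 = a.a.b.(0 | 0 | (b.0 + a.0)) ⊢ --a--▸ u1
  u1 = a.b.(0 | 0 | (b.0 + a.0)) ⊢ --a--▸ u2
  u2 = b.(0 | 0 | (b.0 + a.0)) ⊢ --b--▸ u3
  u3 = 0 | 0 | (b.0 + a.0) ⊢ --a--▸ u4, --b--▸ u4
  u4 = 0 | 0 | 0 ⊢ deadlocked
Reachable graph of Q (5 states):
  v0 = a.a.b.(0 | 0 | b.0) ⊢ --a--▸ v1
  v1 = a.b.(0 | 0 | b.0) ⊢ --a--▸ v2
  v2 = b.(0 | 0 | b.0) ⊢ --b--▸ v3
  v3 = 0 | 0 | b.0 ⊢ --b--▸ v4
  v4 = 0 | 0 | 0 ⊢ deadlocked
Partition-refinement fixed point:
  B0 = {u0}
  B1 = {u1}
  B2 = {u2}
  B3 = {u3}
  B4 = {u4, v4}
  B5 = {v0}
  B6 = {v1}
  B7 = {v2}
  B8 = {v3}
u0 ∈ B0, v0 ∈ B5 → different blocks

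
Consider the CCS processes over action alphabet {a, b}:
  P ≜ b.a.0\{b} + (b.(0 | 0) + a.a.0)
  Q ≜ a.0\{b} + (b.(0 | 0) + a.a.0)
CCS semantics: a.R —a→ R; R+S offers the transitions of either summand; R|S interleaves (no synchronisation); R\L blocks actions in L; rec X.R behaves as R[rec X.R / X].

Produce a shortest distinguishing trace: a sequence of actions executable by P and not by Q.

LTS(P): 6 reachable states
  p0 = b.a.0\{b} + (b.(0 | 0) + a.a.0) ⊢ -a-> p1, -b-> p2, -b-> p3
  p1 = a.0 ⊢ -a-> p4
  p2 = 0 | 0 ⊢ (no moves)
  p3 = a.0\{b} ⊢ -a-> p5
  p4 = 0 ⊢ (no moves)
  p5 = 0\{b} ⊢ (no moves)
LTS(Q): 5 reachable states
  q0 = a.0\{b} + (b.(0 | 0) + a.a.0) ⊢ -a-> q1, -a-> q2, -b-> q3
  q1 = 0\{b} ⊢ (no moves)
  q2 = a.0 ⊢ -a-> q4
  q3 = 0 | 0 ⊢ (no moves)
  q4 = 0 ⊢ (no moves)
Run σ = ⟨ba⟩ on P: start {p0}
  [1] b ⇒ {p2, p3}
  [2] a ⇒ {p5}
  ✓ P
Run σ = ⟨ba⟩ on Q: start {q0}
  [1] b ⇒ {q3}
  [2] a ⇒ ∅  — Q cannot continue

ba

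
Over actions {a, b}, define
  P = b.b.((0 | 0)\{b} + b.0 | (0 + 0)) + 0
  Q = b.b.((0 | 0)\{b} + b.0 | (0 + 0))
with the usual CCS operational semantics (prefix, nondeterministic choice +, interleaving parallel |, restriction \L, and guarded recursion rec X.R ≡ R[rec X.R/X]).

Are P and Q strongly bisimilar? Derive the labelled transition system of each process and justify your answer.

P ~ Q

P's transition system — 4 states:
  p0 = b.b.((0 | 0)\{b} + b.0 | (0 + 0)) + 0 :: ··b··> p1
  p1 = b.((0 | 0)\{b} + b.0 | (0 + 0)) :: ··b··> p2
  p2 = (0 | 0)\{b} + b.0 | (0 + 0) :: ··b··> p3
  p3 = 0 | (0 + 0) :: ·
Q's transition system — 4 states:
  q0 = b.b.((0 | 0)\{b} + b.0 | (0 + 0)) :: ··b··> q1
  q1 = b.((0 | 0)\{b} + b.0 | (0 + 0)) :: ··b··> q2
  q2 = (0 | 0)\{b} + b.0 | (0 + 0) :: ··b··> q3
  q3 = 0 | (0 + 0) :: ·
Coarsest stable partition (strong bisimilarity classes):
  B0 = {p0, q0}
  B1 = {p1, q1}
  B2 = {p2, q2}
  B3 = {p3, q3}
p0 ∈ B0, q0 ∈ B0 → same block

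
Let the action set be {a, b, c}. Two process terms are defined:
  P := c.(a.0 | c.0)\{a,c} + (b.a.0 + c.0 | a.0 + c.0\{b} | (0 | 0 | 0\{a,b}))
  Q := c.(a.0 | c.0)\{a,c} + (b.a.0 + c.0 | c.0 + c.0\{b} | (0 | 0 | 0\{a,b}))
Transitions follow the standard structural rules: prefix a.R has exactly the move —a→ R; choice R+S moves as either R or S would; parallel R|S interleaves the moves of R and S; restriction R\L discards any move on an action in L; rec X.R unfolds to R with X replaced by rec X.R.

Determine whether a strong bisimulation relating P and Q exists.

P's transition system — 8 states:
  m0 = c.(a.0 | c.0)\{a,c} + (b.a.0 + c.0 | a.0 + c.0\{b} | (0 | 0 | 0\{a,b})) | --a--▸ m1, --b--▸ m2, --c--▸ m3, --c--▸ m4, --c--▸ m5
  m1 = c.0 | 0 | --c--▸ m6
  m2 = a.0 | --a--▸ m7
  m3 = (a.0 | c.0)\{a,c} | ∅
  m4 = 0 | a.0 | --a--▸ m6
  m5 = 0\{b} | (0 | 0 | 0\{a,b}) | ∅
  m6 = 0 | 0 | ∅
  m7 = 0 | ∅
Q's transition system — 8 states:
  n0 = c.(a.0 | c.0)\{a,c} + (b.a.0 + c.0 | c.0 + c.0\{b} | (0 | 0 | 0\{a,b})) | --b--▸ n1, --c--▸ n2, --c--▸ n3, --c--▸ n4, --c--▸ n5
  n1 = a.0 | --a--▸ n6
  n2 = (a.0 | c.0)\{a,c} | ∅
  n3 = 0 | c.0 | --c--▸ n7
  n4 = 0\{b} | (0 | 0 | 0\{a,b}) | ∅
  n5 = c.0 | 0 | --c--▸ n7
  n6 = 0 | ∅
  n7 = 0 | 0 | ∅
Coarsest stable partition (strong bisimilarity classes):
  B0 = {m0}
  B1 = {m1, n3, n5}
  B2 = {m3, m5, m6, m7, n2, n4, n6, n7}
  B3 = {m2, m4, n1}
  B4 = {n0}
m0 ∈ B0, n0 ∈ B4 → different blocks

NO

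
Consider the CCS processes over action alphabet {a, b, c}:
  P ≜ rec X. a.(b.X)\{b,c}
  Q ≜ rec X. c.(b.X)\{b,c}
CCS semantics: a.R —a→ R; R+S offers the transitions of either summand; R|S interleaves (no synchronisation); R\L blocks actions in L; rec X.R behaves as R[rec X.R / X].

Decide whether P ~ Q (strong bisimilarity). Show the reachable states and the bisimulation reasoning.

Reachable graph of P (2 states):
  m0 = rec X. a.(b.X)\{b,c} ⊢ -a-> m1
  m1 = (b.(rec X. a.(b.X)\{b,c}))\{b,c} ⊢ stopped
Reachable graph of Q (2 states):
  n0 = rec X. c.(b.X)\{b,c} ⊢ -c-> n1
  n1 = (b.(rec X. c.(b.X)\{b,c}))\{b,c} ⊢ stopped
Bisimilarity quotient blocks:
  B0 = {m0}
  B1 = {m1, n1}
  B2 = {n0}
m0 ∈ B0, n0 ∈ B2 → different blocks

P ≁ Q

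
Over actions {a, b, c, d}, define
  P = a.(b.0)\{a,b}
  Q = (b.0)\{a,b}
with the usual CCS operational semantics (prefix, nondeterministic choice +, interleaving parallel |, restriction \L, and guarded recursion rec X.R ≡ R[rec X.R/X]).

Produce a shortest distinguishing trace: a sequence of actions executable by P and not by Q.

P's transition system — 2 states:
  s0 = a.(b.0)\{a,b} has moves -a-> s1
  s1 = (b.0)\{a,b} has moves deadlocked
Q's transition system — 1 states:
  t0 = (b.0)\{a,b} has moves deadlocked
Executing a from P (initial set {s0}):
  step 1 (a): {s1}
  — P admits the full trace.
Executing a from Q (initial set {t0}):
  step 1 (a): ∅  — Q cannot continue

a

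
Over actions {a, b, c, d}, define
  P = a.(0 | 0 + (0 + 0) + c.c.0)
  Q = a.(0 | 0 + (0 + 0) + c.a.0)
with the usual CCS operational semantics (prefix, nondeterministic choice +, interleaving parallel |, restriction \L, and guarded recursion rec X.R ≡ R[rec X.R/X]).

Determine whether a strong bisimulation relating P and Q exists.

Reachable graph of P (4 states):
  p0 = a.(0 | 0 + (0 + 0) + c.c.0) has moves —a→ p1
  p1 = 0 | 0 + (0 + 0) + c.c.0 has moves —c→ p2
  p2 = c.0 has moves —c→ p3
  p3 = 0 has moves deadlocked
Reachable graph of Q (4 states):
  q0 = a.(0 | 0 + (0 + 0) + c.a.0) has moves —a→ q1
  q1 = 0 | 0 + (0 + 0) + c.a.0 has moves —c→ q2
  q2 = a.0 has moves —a→ q3
  q3 = 0 has moves deadlocked
Coarsest stable partition (strong bisimilarity classes):
  B0 = {p0}
  B1 = {p1}
  B2 = {p2}
  B3 = {p3, q3}
  B4 = {q0}
  B5 = {q1}
  B6 = {q2}
p0 ∈ B0, q0 ∈ B4 → different blocks

not bisimilar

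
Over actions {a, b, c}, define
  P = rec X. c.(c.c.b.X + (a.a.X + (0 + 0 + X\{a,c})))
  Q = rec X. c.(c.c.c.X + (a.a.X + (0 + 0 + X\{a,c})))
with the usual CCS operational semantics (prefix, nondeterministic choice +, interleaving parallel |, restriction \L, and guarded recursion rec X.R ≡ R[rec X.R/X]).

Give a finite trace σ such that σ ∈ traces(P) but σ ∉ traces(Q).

P's transition system — 5 states:
  u0 = rec X. c.(c.c.b.X + (a.a.X + (0 + 0 + X\{a,c}))) | --c--▸ u1
  u1 = c.c.b.(rec X. c.(c.c.b.X + (a.a.X + (0 + 0 + X\{a,c})))) + (a.a.(rec X. c.(c.c.b.X + (a.a.X + (0 + 0 + X\{a,c})))) + (0 + 0 + (rec X. c.(c.c.b.X + (a.a.X + (0 + 0 + X\{a,c}))))\{a,c})) | --a--▸ u2, --c--▸ u3
  u2 = a.(rec X. c.(c.c.b.X + (a.a.X + (0 + 0 + X\{a,c})))) | --a--▸ u0
  u3 = c.b.(rec X. c.(c.c.b.X + (a.a.X + (0 + 0 + X\{a,c})))) | --c--▸ u4
  u4 = b.(rec X. c.(c.c.b.X + (a.a.X + (0 + 0 + X\{a,c})))) | --b--▸ u0
Q's transition system — 5 states:
  v0 = rec X. c.(c.c.c.X + (a.a.X + (0 + 0 + X\{a,c}))) | --c--▸ v1
  v1 = c.c.c.(rec X. c.(c.c.c.X + (a.a.X + (0 + 0 + X\{a,c})))) + (a.a.(rec X. c.(c.c.c.X + (a.a.X + (0 + 0 + X\{a,c})))) + (0 + 0 + (rec X. c.(c.c.c.X + (a.a.X + (0 + 0 + X\{a,c}))))\{a,c})) | --a--▸ v2, --c--▸ v3
  v2 = a.(rec X. c.(c.c.c.X + (a.a.X + (0 + 0 + X\{a,c})))) | --a--▸ v0
  v3 = c.c.(rec X. c.(c.c.c.X + (a.a.X + (0 + 0 + X\{a,c})))) | --c--▸ v4
  v4 = c.(rec X. c.(c.c.c.X + (a.a.X + (0 + 0 + X\{a,c})))) | --c--▸ v0
Executing cccb from P (initial set {u0}):
  after c @ step 1: {u1}
  after c @ step 2: {u3}
  after c @ step 3: {u4}
  after b @ step 4: {u0}
  P completes σ.
Executing cccb from Q (initial set {v0}):
  after c @ step 1: {v1}
  after c @ step 2: {v3}
  after c @ step 3: {v4}
  after b @ step 4: no successor for Q

cccb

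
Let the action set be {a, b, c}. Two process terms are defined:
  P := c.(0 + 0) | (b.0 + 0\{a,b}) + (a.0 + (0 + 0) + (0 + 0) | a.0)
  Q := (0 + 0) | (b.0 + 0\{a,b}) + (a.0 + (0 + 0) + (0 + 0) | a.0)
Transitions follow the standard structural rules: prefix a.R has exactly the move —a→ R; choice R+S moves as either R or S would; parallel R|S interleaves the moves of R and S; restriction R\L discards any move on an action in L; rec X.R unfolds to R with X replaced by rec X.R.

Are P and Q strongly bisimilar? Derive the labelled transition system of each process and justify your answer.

NO

LTS(P): 5 reachable states
  m0 = c.(0 + 0) | (b.0 + 0\{a,b}) + (a.0 + (0 + 0) + (0 + 0) | a.0) ⊢ —a→ m1, —a→ m2, —b→ m3, —c→ m4
  m1 = (0 + 0) | 0 ⊢ stopped
  m2 = 0 ⊢ stopped
  m3 = c.(0 + 0) | 0 ⊢ —c→ m1
  m4 = (0 + 0) | (b.0 + 0\{a,b}) ⊢ —b→ m1
LTS(Q): 3 reachable states
  n0 = (0 + 0) | (b.0 + 0\{a,b}) + (a.0 + (0 + 0) + (0 + 0) | a.0) ⊢ —a→ n1, —a→ n2, —b→ n1
  n1 = (0 + 0) | 0 ⊢ stopped
  n2 = 0 ⊢ stopped
Partition-refinement fixed point:
  B0 = {m0}
  B1 = {m1, m2, n1, n2}
  B2 = {m4}
  B3 = {m3}
  B4 = {n0}
m0 ∈ B0, n0 ∈ B4 → different blocks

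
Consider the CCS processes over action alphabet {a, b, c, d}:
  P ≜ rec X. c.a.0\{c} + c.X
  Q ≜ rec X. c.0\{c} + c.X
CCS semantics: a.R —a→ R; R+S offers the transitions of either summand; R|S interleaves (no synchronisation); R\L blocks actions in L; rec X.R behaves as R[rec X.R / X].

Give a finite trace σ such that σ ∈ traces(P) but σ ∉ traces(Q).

Reachable graph of P (3 states):
  s0 = rec X. c.a.0\{c} + c.X ⊢ ··c··> s0, ··c··> s1
  s1 = a.0\{c} ⊢ ··a··> s2
  s2 = 0\{c} ⊢ (no moves)
Reachable graph of Q (2 states):
  t0 = rec X. c.0\{c} + c.X ⊢ ··c··> t0, ··c··> t1
  t1 = 0\{c} ⊢ (no moves)
Executing ca from P (initial set {s0}):
  step 1 (c): {s0, s1}
  step 2 (a): {s2}
  P completes σ.
Executing ca from Q (initial set {t0}):
  step 1 (c): {t0, t1}
  step 2 (a): ∅ (Q stuck)

ca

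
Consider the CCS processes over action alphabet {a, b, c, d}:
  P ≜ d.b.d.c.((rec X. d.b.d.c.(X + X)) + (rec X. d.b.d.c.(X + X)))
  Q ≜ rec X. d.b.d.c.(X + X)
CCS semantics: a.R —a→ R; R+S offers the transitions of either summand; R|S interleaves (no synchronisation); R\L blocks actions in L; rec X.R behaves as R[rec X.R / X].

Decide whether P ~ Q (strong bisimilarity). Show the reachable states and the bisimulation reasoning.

P ~ Q

LTS(P): 5 reachable states
  p0 = d.b.d.c.((rec X. d.b.d.c.(X + X)) + (rec X. d.b.d.c.(X + X))) has moves ··d··> p1
  p1 = b.d.c.((rec X. d.b.d.c.(X + X)) + (rec X. d.b.d.c.(X + X))) has moves ··b··> p2
  p2 = d.c.((rec X. d.b.d.c.(X + X)) + (rec X. d.b.d.c.(X + X))) has moves ··d··> p3
  p3 = c.((rec X. d.b.d.c.(X + X)) + (rec X. d.b.d.c.(X + X))) has moves ··c··> p4
  p4 = (rec X. d.b.d.c.(X + X)) + (rec X. d.b.d.c.(X + X)) has moves ··d··> p1
LTS(Q): 5 reachable states
  q0 = rec X. d.b.d.c.(X + X) has moves ··d··> q1
  q1 = b.d.c.((rec X. d.b.d.c.(X + X)) + (rec X. d.b.d.c.(X + X))) has moves ··b··> q2
  q2 = d.c.((rec X. d.b.d.c.(X + X)) + (rec X. d.b.d.c.(X + X))) has moves ··d··> q3
  q3 = c.((rec X. d.b.d.c.(X + X)) + (rec X. d.b.d.c.(X + X))) has moves ··c··> q4
  q4 = (rec X. d.b.d.c.(X + X)) + (rec X. d.b.d.c.(X + X)) has moves ··d··> q1
Coarsest stable partition (strong bisimilarity classes):
  B0 = {p0, p4, q0, q4}
  B1 = {p1, q1}
  B2 = {p2, q2}
  B3 = {p3, q3}
p0 ∈ B0, q0 ∈ B0 → same block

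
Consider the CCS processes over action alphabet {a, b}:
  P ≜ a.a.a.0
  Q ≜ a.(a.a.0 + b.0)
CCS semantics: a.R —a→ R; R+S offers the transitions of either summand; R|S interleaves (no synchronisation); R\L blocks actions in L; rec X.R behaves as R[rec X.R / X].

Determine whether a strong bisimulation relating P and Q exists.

P's transition system — 4 states:
  s0 = a.a.a.0 | —a→ s1
  s1 = a.a.0 | —a→ s2
  s2 = a.0 | —a→ s3
  s3 = 0 | ·
Q's transition system — 4 states:
  t0 = a.(a.a.0 + b.0) | —a→ t1
  t1 = a.a.0 + b.0 | —a→ t2, —b→ t3
  t2 = a.0 | —a→ t3
  t3 = 0 | ·
Bisimilarity quotient blocks:
  B0 = {s0}
  B1 = {s1}
  B2 = {s2, t2}
  B3 = {s3, t3}
  B4 = {t0}
  B5 = {t1}
s0 ∈ B0, t0 ∈ B4 → different blocks

not bisimilar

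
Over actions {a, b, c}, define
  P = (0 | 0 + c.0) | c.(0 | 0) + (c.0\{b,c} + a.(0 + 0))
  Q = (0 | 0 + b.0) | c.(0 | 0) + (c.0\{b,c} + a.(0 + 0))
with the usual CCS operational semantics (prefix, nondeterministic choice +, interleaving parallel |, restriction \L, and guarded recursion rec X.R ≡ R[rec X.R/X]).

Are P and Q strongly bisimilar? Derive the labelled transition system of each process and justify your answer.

not bisimilar

P's transition system — 6 states:
  u0 = (0 | 0 + c.0) | c.(0 | 0) + (c.0\{b,c} + a.(0 + 0)) has moves =a=> u1, =c=> u2, =c=> u3, =c=> u4
  u1 = 0 + 0 has moves deadlocked
  u2 = (0 | 0 + c.0) | (0 | 0) has moves =c=> u5
  u3 = 0 | c.(0 | 0) has moves =c=> u5
  u4 = 0\{b,c} has moves deadlocked
  u5 = 0 | (0 | 0) has moves deadlocked
Q's transition system — 6 states:
  v0 = (0 | 0 + b.0) | c.(0 | 0) + (c.0\{b,c} + a.(0 + 0)) has moves =a=> v1, =b=> v2, =c=> v3, =c=> v4
  v1 = 0 + 0 has moves deadlocked
  v2 = 0 | c.(0 | 0) has moves =c=> v5
  v3 = (0 | 0 + b.0) | (0 | 0) has moves =b=> v5
  v4 = 0\{b,c} has moves deadlocked
  v5 = 0 | (0 | 0) has moves deadlocked
Coarsest stable partition (strong bisimilarity classes):
  B0 = {u0}
  B1 = {u1, u4, u5, v1, v4, v5}
  B2 = {u2, u3, v2}
  B3 = {v0}
  B4 = {v3}
u0 ∈ B0, v0 ∈ B3 → different blocks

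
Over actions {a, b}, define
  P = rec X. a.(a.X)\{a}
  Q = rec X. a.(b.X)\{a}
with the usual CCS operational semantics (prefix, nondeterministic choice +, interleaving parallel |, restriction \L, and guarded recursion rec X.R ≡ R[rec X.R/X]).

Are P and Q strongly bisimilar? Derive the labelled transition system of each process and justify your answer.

P ≁ Q

LTS(P): 2 reachable states
  p0 = rec X. a.(a.X)\{a} :: --a--▸ p1
  p1 = (a.(rec X. a.(a.X)\{a}))\{a} :: (no moves)
LTS(Q): 3 reachable states
  q0 = rec X. a.(b.X)\{a} :: --a--▸ q1
  q1 = (b.(rec X. a.(b.X)\{a}))\{a} :: --b--▸ q2
  q2 = (rec X. a.(b.X)\{a})\{a} :: (no moves)
Coarsest stable partition (strong bisimilarity classes):
  B0 = {p0}
  B1 = {p1, q2}
  B2 = {q0}
  B3 = {q1}
p0 ∈ B0, q0 ∈ B2 → different blocks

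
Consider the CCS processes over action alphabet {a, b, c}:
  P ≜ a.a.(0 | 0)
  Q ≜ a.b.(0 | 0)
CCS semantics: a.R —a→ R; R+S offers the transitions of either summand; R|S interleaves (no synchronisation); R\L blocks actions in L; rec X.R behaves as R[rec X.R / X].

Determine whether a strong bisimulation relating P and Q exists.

not bisimilar

P's transition system — 3 states:
  u0 = a.a.(0 | 0) :: --a--▸ u1
  u1 = a.(0 | 0) :: --a--▸ u2
  u2 = 0 | 0 :: ∅
Q's transition system — 3 states:
  v0 = a.b.(0 | 0) :: --a--▸ v1
  v1 = b.(0 | 0) :: --b--▸ v2
  v2 = 0 | 0 :: ∅
Bisimilarity quotient blocks:
  B0 = {u0}
  B1 = {u1}
  B2 = {u2, v2}
  B3 = {v0}
  B4 = {v1}
u0 ∈ B0, v0 ∈ B3 → different blocks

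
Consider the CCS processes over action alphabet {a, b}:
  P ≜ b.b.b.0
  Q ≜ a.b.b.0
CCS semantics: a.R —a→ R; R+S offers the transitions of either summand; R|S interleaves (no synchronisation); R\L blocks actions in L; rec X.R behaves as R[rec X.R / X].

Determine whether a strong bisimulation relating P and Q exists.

not bisimilar

P's transition system — 4 states:
  u0 = b.b.b.0 :: =b=> u1
  u1 = b.b.0 :: =b=> u2
  u2 = b.0 :: =b=> u3
  u3 = 0 :: (no moves)
Q's transition system — 4 states:
  v0 = a.b.b.0 :: =a=> v1
  v1 = b.b.0 :: =b=> v2
  v2 = b.0 :: =b=> v3
  v3 = 0 :: (no moves)
Coarsest stable partition (strong bisimilarity classes):
  B0 = {u0}
  B1 = {u1, v1}
  B2 = {u2, v2}
  B3 = {u3, v3}
  B4 = {v0}
u0 ∈ B0, v0 ∈ B4 → different blocks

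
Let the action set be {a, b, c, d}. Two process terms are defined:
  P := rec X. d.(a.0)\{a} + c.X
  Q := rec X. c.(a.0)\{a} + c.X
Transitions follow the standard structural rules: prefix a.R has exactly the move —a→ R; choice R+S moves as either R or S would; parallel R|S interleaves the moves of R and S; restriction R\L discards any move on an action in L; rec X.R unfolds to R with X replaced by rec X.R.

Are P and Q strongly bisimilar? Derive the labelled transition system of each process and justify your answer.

P's transition system — 2 states:
  p0 = rec X. d.(a.0)\{a} + c.X | —c→ p0, —d→ p1
  p1 = (a.0)\{a} | ·
Q's transition system — 2 states:
  q0 = rec X. c.(a.0)\{a} + c.X | —c→ q0, —c→ q1
  q1 = (a.0)\{a} | ·
Partition-refinement fixed point:
  B0 = {p0}
  B1 = {p1, q1}
  B2 = {q0}
p0 ∈ B0, q0 ∈ B2 → different blocks

NO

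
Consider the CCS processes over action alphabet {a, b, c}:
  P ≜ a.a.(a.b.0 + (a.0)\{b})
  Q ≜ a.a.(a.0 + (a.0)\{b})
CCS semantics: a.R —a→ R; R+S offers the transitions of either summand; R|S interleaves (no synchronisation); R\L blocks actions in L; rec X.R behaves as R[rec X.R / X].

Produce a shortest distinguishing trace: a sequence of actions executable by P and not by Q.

aaab

LTS(P): 6 reachable states
  m0 = a.a.(a.b.0 + (a.0)\{b}) → —a→ m1
  m1 = a.(a.b.0 + (a.0)\{b}) → —a→ m2
  m2 = a.b.0 + (a.0)\{b} → —a→ m3, —a→ m4
  m3 = 0\{b} → ·
  m4 = b.0 → —b→ m5
  m5 = 0 → ·
LTS(Q): 5 reachable states
  n0 = a.a.(a.0 + (a.0)\{b}) → —a→ n1
  n1 = a.(a.0 + (a.0)\{b}) → —a→ n2
  n2 = a.0 + (a.0)\{b} → —a→ n3, —a→ n4
  n3 = 0 → ·
  n4 = 0\{b} → ·
Run σ = ⟨aaab⟩ on P: start {m0}
  after a @ step 1: {m1}
  after a @ step 2: {m2}
  after a @ step 3: {m3, m4}
  after b @ step 4: {m5}
  — P admits the full trace.
Run σ = ⟨aaab⟩ on Q: start {n0}
  after a @ step 1: {n1}
  after a @ step 2: {n2}
  after a @ step 3: {n3, n4}
  after b @ step 4: ∅ (Q stuck)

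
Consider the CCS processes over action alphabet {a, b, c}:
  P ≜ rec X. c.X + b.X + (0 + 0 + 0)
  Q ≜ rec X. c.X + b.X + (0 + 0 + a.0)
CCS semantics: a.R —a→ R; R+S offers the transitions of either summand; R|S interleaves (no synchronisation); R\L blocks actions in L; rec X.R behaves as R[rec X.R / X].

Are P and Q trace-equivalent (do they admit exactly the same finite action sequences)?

Reachable graph of P (1 states):
  u0 = rec X. c.X + b.X + (0 + 0 + 0) | --b--▸ u0, --c--▸ u0
Reachable graph of Q (2 states):
  v0 = rec X. c.X + b.X + (0 + 0 + a.0) | --a--▸ v1, --b--▸ v0, --c--▸ v0
  v1 = 0 | stopped
Trace ⟨a⟩ through Q, begin at {v0}:
  after a @ step 1: {v1}
  — Q admits the full trace.
Trace ⟨a⟩ through P, begin at {u0}:
  after a @ step 1: ∅ (P stuck)

trace-distinct — witness ⟨a⟩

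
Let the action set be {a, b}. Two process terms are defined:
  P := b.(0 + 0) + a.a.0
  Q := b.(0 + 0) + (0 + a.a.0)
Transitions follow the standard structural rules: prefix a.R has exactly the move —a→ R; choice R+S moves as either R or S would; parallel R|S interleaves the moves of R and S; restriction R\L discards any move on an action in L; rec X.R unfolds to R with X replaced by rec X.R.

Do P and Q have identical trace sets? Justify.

trace-equivalent

P's transition system — 4 states:
  s0 = b.(0 + 0) + a.a.0 ⊢ —a→ s1, —b→ s2
  s1 = a.0 ⊢ —a→ s3
  s2 = 0 + 0 ⊢ deadlocked
  s3 = 0 ⊢ deadlocked
Q's transition system — 4 states:
  t0 = b.(0 + 0) + (0 + a.a.0) ⊢ —a→ t1, —b→ t2
  t1 = a.0 ⊢ —a→ t3
  t2 = 0 + 0 ⊢ deadlocked
  t3 = 0 ⊢ deadlocked
Bisimilarity quotient blocks:
  B0 = {s0, t0}
  B1 = {s2, s3, t2, t3}
  B2 = {s1, t1}
s0 ∈ B0, t0 ∈ B0 → same block
Bisimilar ⇒ trace-equivalent.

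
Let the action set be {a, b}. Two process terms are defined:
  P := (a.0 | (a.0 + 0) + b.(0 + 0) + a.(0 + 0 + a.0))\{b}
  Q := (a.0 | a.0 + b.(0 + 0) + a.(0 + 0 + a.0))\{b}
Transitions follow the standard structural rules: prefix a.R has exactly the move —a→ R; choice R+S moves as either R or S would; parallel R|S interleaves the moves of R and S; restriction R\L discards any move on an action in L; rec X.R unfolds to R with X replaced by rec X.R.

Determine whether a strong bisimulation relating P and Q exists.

Reachable graph of P (6 states):
  m0 = (a.0 | (a.0 + 0) + b.(0 + 0) + a.(0 + 0 + a.0))\{b} → --a--▸ m1, --a--▸ m2, --a--▸ m3
  m1 = (0 + 0 + a.0)\{b} → --a--▸ m4
  m2 = (0 | (a.0 + 0))\{b} → --a--▸ m5
  m3 = (a.0 | 0)\{b} → --a--▸ m5
  m4 = 0\{b} → stopped
  m5 = (0 | 0)\{b} → stopped
Reachable graph of Q (6 states):
  n0 = (a.0 | a.0 + b.(0 + 0) + a.(0 + 0 + a.0))\{b} → --a--▸ n1, --a--▸ n2, --a--▸ n3
  n1 = (0 + 0 + a.0)\{b} → --a--▸ n4
  n2 = (0 | a.0)\{b} → --a--▸ n5
  n3 = (a.0 | 0)\{b} → --a--▸ n5
  n4 = 0\{b} → stopped
  n5 = (0 | 0)\{b} → stopped
Bisimilarity quotient blocks:
  B0 = {m0, n0}
  B1 = {m1, m2, m3, n1, n2, n3}
  B2 = {m4, m5, n4, n5}
m0 ∈ B0, n0 ∈ B0 → same block

YES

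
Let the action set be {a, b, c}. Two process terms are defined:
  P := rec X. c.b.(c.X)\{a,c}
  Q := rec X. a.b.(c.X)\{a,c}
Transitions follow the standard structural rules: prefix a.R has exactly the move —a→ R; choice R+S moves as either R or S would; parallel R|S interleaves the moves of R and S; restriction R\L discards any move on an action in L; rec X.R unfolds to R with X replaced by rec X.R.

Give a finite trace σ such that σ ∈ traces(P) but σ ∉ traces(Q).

P's transition system — 3 states:
  u0 = rec X. c.b.(c.X)\{a,c} → —c→ u1
  u1 = b.(c.(rec X. c.b.(c.X)\{a,c}))\{a,c} → —b→ u2
  u2 = (c.(rec X. c.b.(c.X)\{a,c}))\{a,c} → deadlocked
Q's transition system — 3 states:
  v0 = rec X. a.b.(c.X)\{a,c} → —a→ v1
  v1 = b.(c.(rec X. a.b.(c.X)\{a,c}))\{a,c} → —b→ v2
  v2 = (c.(rec X. a.b.(c.X)\{a,c}))\{a,c} → deadlocked
Trace ⟨c⟩ through P, begin at {u0}:
  step 1 (c): {u1}
  ✓ P
Trace ⟨c⟩ through Q, begin at {v0}:
  step 1 (c): no successor for Q

c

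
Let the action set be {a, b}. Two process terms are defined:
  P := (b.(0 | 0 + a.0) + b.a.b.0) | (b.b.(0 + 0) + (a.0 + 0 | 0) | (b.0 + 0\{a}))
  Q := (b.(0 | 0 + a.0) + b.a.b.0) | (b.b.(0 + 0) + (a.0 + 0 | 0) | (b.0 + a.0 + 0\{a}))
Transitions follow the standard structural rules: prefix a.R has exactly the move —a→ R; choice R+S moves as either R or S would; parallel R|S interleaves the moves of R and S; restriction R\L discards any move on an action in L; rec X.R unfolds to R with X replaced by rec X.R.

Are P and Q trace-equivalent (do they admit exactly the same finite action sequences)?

Reachable graph of P (30 states):
  u0 = (b.(0 | 0 + a.0) + b.a.b.0) | (b.b.(0 + 0) + (a.0 + 0 | 0) | (b.0 + 0\{a})) | =a=> u1, =b=> u2, =b=> u3, =b=> u4, =b=> u5
  u1 = (b.(0 | 0 + a.0) + b.a.b.0) | (0 | (b.0 + 0\{a})) | =b=> u6, =b=> u7, =b=> u8
  u2 = (0 | 0 + a.0) | (b.b.(0 + 0) + (a.0 + 0 | 0) | (b.0 + 0\{a})) | =a=> u6, =a=> u9, =b=> u10, =b=> u11
  u3 = (b.(0 | 0 + a.0) + b.a.b.0) | ((a.0 + 0 | 0) | 0) | =a=> u7, =b=> u10, =b=> u12
  u4 = (b.(0 | 0 + a.0) + b.a.b.0) | b.(0 + 0) | =b=> u11, =b=> u13, =b=> u14
  u5 = a.b.0 | (b.b.(0 + 0) + (a.0 + 0 | 0) | (b.0 + 0\{a})) | =a=> u15, =a=> u8, =b=> u12, =b=> u14
  u6 = (0 | 0 + a.0) | (0 | (b.0 + 0\{a})) | =a=> u16, =b=> u17
  u7 = (b.(0 | 0 + a.0) + b.a.b.0) | (0 | 0) | =b=> u17, =b=> u18
  u8 = a.b.0 | (0 | (b.0 + 0\{a})) | =a=> u19, =b=> u18
  u9 = 0 | (b.b.(0 + 0) + (a.0 + 0 | 0) | (b.0 + 0\{a})) | =a=> u16, =b=> u20, =b=> u21
  u10 = (0 | 0 + a.0) | ((a.0 + 0 | 0) | 0) | =a=> u17, =a=> u20
  u11 = (0 | 0 + a.0) | b.(0 + 0) | =a=> u21, =b=> u22
  u12 = a.b.0 | ((a.0 + 0 | 0) | 0) | =a=> u18, =a=> u23
  u13 = (b.(0 | 0 + a.0) + b.a.b.0) | (0 + 0) | =b=> u22, =b=> u24
  u14 = a.b.0 | b.(0 + 0) | =a=> u25, =b=> u24
  u15 = b.0 | (b.b.(0 + 0) + (a.0 + 0 | 0) | (b.0 + 0\{a})) | =a=> u19, =b=> u23, =b=> u25, =b=> u9
  u16 = 0 | (0 | (b.0 + 0\{a})) | =b=> u26
  u17 = (0 | 0 + a.0) | (0 | 0) | =a=> u26
  u18 = a.b.0 | (0 | 0) | =a=> u27
  u19 = b.0 | (0 | (b.0 + 0\{a})) | =b=> u16, =b=> u27
  u20 = 0 | ((a.0 + 0 | 0) | 0) | =a=> u26
  u21 = 0 | b.(0 + 0) | =b=> u28
  u22 = (0 | 0 + a.0) | (0 + 0) | =a=> u28
  u23 = b.0 | ((a.0 + 0 | 0) | 0) | =a=> u27, =b=> u20
  u24 = a.b.0 | (0 + 0) | =a=> u29
  u25 = b.0 | b.(0 + 0) | =b=> u21, =b=> u29
  u26 = 0 | (0 | 0) | ∅
  u27 = b.0 | (0 | 0) | =b=> u26
  u28 = 0 | (0 + 0) | ∅
  u29 = b.0 | (0 + 0) | =b=> u28
Reachable graph of Q (30 states):
  v0 = (b.(0 | 0 + a.0) + b.a.b.0) | (b.b.(0 + 0) + (a.0 + 0 | 0) | (b.0 + a.0 + 0\{a})) | =a=> v1, =a=> v2, =b=> v1, =b=> v3, =b=> v4, =b=> v5
  v1 = (b.(0 | 0 + a.0) + b.a.b.0) | ((a.0 + 0 | 0) | 0) | =a=> v6, =b=> v7, =b=> v8
  v2 = (b.(0 | 0 + a.0) + b.a.b.0) | (0 | (b.0 + a.0 + 0\{a})) | =a=> v6, =b=> v10, =b=> v6, =b=> v9
  v3 = (0 | 0 + a.0) | (b.b.(0 + 0) + (a.0 + 0 | 0) | (b.0 + a.0 + 0\{a})) | =a=> v11, =a=> v7, =a=> v9, =b=> v12, =b=> v7
  v4 = (b.(0 | 0 + a.0) + b.a.b.0) | b.(0 + 0) | =b=> v12, =b=> v13, =b=> v14
  v5 = a.b.0 | (b.b.(0 + 0) + (a.0 + 0 | 0) | (b.0 + a.0 + 0\{a})) | =a=> v10, =a=> v15, =a=> v8, =b=> v14, =b=> v8
  v6 = (b.(0 | 0 + a.0) + b.a.b.0) | (0 | 0) | =b=> v16, =b=> v17
  v7 = (0 | 0 + a.0) | ((a.0 + 0 | 0) | 0) | =a=> v16, =a=> v18
  v8 = a.b.0 | ((a.0 + 0 | 0) | 0) | =a=> v17, =a=> v19
  v9 = (0 | 0 + a.0) | (0 | (b.0 + a.0 + 0\{a})) | =a=> v16, =a=> v20, =b=> v16
  v10 = a.b.0 | (0 | (b.0 + a.0 + 0\{a})) | =a=> v17, =a=> v21, =b=> v17
  v11 = 0 | (b.b.(0 + 0) + (a.0 + 0 | 0) | (b.0 + a.0 + 0\{a})) | =a=> v18, =a=> v20, =b=> v18, =b=> v22
  v12 = (0 | 0 + a.0) | b.(0 + 0) | =a=> v22, =b=> v23
  v13 = (b.(0 | 0 + a.0) + b.a.b.0) | (0 + 0) | =b=> v23, =b=> v24
  v14 = a.b.0 | b.(0 + 0) | =a=> v25, =b=> v24
  v15 = b.0 | (b.b.(0 + 0) + (a.0 + 0 | 0) | (b.0 + a.0 + 0\{a})) | =a=> v19, =a=> v21, =b=> v11, =b=> v19, =b=> v25
  v16 = (0 | 0 + a.0) | (0 | 0) | =a=> v26
  v17 = a.b.0 | (0 | 0) | =a=> v27
  v18 = 0 | ((a.0 + 0 | 0) | 0) | =a=> v26
  v19 = b.0 | ((a.0 + 0 | 0) | 0) | =a=> v27, =b=> v18
  v20 = 0 | (0 | (b.0 + a.0 + 0\{a})) | =a=> v26, =b=> v26
  v21 = b.0 | (0 | (b.0 + a.0 + 0\{a})) | =a=> v27, =b=> v20, =b=> v27
  v22 = 0 | b.(0 + 0) | =b=> v28
  v23 = (0 | 0 + a.0) | (0 + 0) | =a=> v28
  v24 = a.b.0 | (0 + 0) | =a=> v29
  v25 = b.0 | b.(0 + 0) | =b=> v22, =b=> v29
  v26 = 0 | (0 | 0) | ∅
  v27 = b.0 | (0 | 0) | =b=> v26
  v28 = 0 | (0 + 0) | ∅
  v29 = b.0 | (0 + 0) | =b=> v28
Run σ = ⟨aa⟩ on Q: start {v0}
  after a @ step 1: {v1, v2}
  after a @ step 2: {v6}
  Q completes σ.
Run σ = ⟨aa⟩ on P: start {u0}
  after a @ step 1: {u1}
  after a @ step 2: ∅  — P cannot continue

trace-distinct — witness ⟨aa⟩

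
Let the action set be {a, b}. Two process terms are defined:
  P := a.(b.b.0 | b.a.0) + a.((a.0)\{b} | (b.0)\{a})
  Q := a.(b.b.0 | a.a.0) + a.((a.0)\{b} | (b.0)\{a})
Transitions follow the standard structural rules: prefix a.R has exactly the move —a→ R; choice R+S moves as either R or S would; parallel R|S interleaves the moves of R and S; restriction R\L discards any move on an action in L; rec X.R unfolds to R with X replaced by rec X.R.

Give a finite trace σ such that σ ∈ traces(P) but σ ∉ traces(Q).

P's transition system — 14 states:
  u0 = a.(b.b.0 | b.a.0) + a.((a.0)\{b} | (b.0)\{a}) ⊢ ··a··> u1, ··a··> u2
  u1 = (a.0)\{b} | (b.0)\{a} ⊢ ··a··> u3, ··b··> u4
  u2 = b.b.0 | b.a.0 ⊢ ··b··> u5, ··b··> u6
  u3 = 0\{b} | (b.0)\{a} ⊢ ··b··> u7
  u4 = (a.0)\{b} | 0\{a} ⊢ ··a··> u7
  u5 = b.0 | b.a.0 ⊢ ··b··> u8, ··b··> u9
  u6 = b.b.0 | a.0 ⊢ ··a··> u10, ··b··> u9
  u7 = 0\{b} | 0\{a} ⊢ stopped
  u8 = 0 | b.a.0 ⊢ ··b··> u11
  u9 = b.0 | a.0 ⊢ ··a··> u12, ··b··> u11
  u10 = b.b.0 | 0 ⊢ ··b··> u12
  u11 = 0 | a.0 ⊢ ··a··> u13
  u12 = b.0 | 0 ⊢ ··b··> u13
  u13 = 0 | 0 ⊢ stopped
Q's transition system — 14 states:
  v0 = a.(b.b.0 | a.a.0) + a.((a.0)\{b} | (b.0)\{a}) ⊢ ··a··> v1, ··a··> v2
  v1 = (a.0)\{b} | (b.0)\{a} ⊢ ··a··> v3, ··b··> v4
  v2 = b.b.0 | a.a.0 ⊢ ··a··> v5, ··b··> v6
  v3 = 0\{b} | (b.0)\{a} ⊢ ··b··> v7
  v4 = (a.0)\{b} | 0\{a} ⊢ ··a··> v7
  v5 = b.b.0 | a.0 ⊢ ··a··> v8, ··b··> v9
  v6 = b.0 | a.a.0 ⊢ ··a··> v9, ··b··> v10
  v7 = 0\{b} | 0\{a} ⊢ stopped
  v8 = b.b.0 | 0 ⊢ ··b··> v11
  v9 = b.0 | a.0 ⊢ ··a··> v11, ··b··> v12
  v10 = 0 | a.a.0 ⊢ ··a··> v12
  v11 = b.0 | 0 ⊢ ··b··> v13
  v12 = 0 | a.0 ⊢ ··a··> v13
  v13 = 0 | 0 ⊢ stopped
Run σ = ⟨abbb⟩ on P: start {u0}
  [1] a ⇒ {u1, u2}
  [2] b ⇒ {u4, u5, u6}
  [3] b ⇒ {u8, u9}
  [4] b ⇒ {u11}
  ✓ P
Run σ = ⟨abbb⟩ on Q: start {v0}
  [1] a ⇒ {v1, v2}
  [2] b ⇒ {v4, v6}
  [3] b ⇒ {v10}
  [4] b ⇒ ∅ (Q stuck)

abbb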